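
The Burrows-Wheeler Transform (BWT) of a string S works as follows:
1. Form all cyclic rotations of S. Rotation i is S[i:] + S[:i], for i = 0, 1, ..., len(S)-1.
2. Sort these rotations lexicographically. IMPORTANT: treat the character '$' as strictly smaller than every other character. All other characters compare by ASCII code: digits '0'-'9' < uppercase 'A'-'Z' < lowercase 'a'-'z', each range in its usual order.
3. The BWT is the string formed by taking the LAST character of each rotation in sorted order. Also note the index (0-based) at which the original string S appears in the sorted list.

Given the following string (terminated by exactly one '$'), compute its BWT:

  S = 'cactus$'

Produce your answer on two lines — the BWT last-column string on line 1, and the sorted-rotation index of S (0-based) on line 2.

All 7 rotations (rotation i = S[i:]+S[:i]):
  rot[0] = cactus$
  rot[1] = actus$c
  rot[2] = ctus$ca
  rot[3] = tus$cac
  rot[4] = us$cact
  rot[5] = s$cactu
  rot[6] = $cactus
Sorted (with $ < everything):
  sorted[0] = $cactus  (last char: 's')
  sorted[1] = actus$c  (last char: 'c')
  sorted[2] = cactus$  (last char: '$')
  sorted[3] = ctus$ca  (last char: 'a')
  sorted[4] = s$cactu  (last char: 'u')
  sorted[5] = tus$cac  (last char: 'c')
  sorted[6] = us$cact  (last char: 't')
Last column: sc$auct
Original string S is at sorted index 2

Answer: sc$auct
2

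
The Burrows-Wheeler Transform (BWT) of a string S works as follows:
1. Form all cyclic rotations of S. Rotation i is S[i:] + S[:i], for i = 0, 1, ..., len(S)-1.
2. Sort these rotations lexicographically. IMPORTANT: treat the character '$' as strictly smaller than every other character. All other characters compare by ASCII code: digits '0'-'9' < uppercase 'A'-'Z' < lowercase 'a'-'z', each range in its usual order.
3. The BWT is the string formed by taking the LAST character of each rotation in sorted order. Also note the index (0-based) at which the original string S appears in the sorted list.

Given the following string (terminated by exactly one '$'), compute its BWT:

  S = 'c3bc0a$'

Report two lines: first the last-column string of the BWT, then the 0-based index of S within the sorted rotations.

Answer: acc03b$
6

Derivation:
All 7 rotations (rotation i = S[i:]+S[:i]):
  rot[0] = c3bc0a$
  rot[1] = 3bc0a$c
  rot[2] = bc0a$c3
  rot[3] = c0a$c3b
  rot[4] = 0a$c3bc
  rot[5] = a$c3bc0
  rot[6] = $c3bc0a
Sorted (with $ < everything):
  sorted[0] = $c3bc0a  (last char: 'a')
  sorted[1] = 0a$c3bc  (last char: 'c')
  sorted[2] = 3bc0a$c  (last char: 'c')
  sorted[3] = a$c3bc0  (last char: '0')
  sorted[4] = bc0a$c3  (last char: '3')
  sorted[5] = c0a$c3b  (last char: 'b')
  sorted[6] = c3bc0a$  (last char: '$')
Last column: acc03b$
Original string S is at sorted index 6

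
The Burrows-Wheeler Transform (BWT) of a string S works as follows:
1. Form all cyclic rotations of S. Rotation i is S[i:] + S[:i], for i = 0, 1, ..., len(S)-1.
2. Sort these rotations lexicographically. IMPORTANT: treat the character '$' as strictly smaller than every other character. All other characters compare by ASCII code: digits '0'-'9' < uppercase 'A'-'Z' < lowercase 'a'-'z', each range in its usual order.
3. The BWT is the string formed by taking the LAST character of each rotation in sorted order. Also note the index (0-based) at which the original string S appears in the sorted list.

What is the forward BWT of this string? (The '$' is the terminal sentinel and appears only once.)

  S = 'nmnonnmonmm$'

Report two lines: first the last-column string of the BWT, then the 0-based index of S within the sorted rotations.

Answer: mmnnno$nommn
6

Derivation:
All 12 rotations (rotation i = S[i:]+S[:i]):
  rot[0] = nmnonnmonmm$
  rot[1] = mnonnmonmm$n
  rot[2] = nonnmonmm$nm
  rot[3] = onnmonmm$nmn
  rot[4] = nnmonmm$nmno
  rot[5] = nmonmm$nmnon
  rot[6] = monmm$nmnonn
  rot[7] = onmm$nmnonnm
  rot[8] = nmm$nmnonnmo
  rot[9] = mm$nmnonnmon
  rot[10] = m$nmnonnmonm
  rot[11] = $nmnonnmonmm
Sorted (with $ < everything):
  sorted[0] = $nmnonnmonmm  (last char: 'm')
  sorted[1] = m$nmnonnmonm  (last char: 'm')
  sorted[2] = mm$nmnonnmon  (last char: 'n')
  sorted[3] = mnonnmonmm$n  (last char: 'n')
  sorted[4] = monmm$nmnonn  (last char: 'n')
  sorted[5] = nmm$nmnonnmo  (last char: 'o')
  sorted[6] = nmnonnmonmm$  (last char: '$')
  sorted[7] = nmonmm$nmnon  (last char: 'n')
  sorted[8] = nnmonmm$nmno  (last char: 'o')
  sorted[9] = nonnmonmm$nm  (last char: 'm')
  sorted[10] = onmm$nmnonnm  (last char: 'm')
  sorted[11] = onnmonmm$nmn  (last char: 'n')
Last column: mmnnno$nommn
Original string S is at sorted index 6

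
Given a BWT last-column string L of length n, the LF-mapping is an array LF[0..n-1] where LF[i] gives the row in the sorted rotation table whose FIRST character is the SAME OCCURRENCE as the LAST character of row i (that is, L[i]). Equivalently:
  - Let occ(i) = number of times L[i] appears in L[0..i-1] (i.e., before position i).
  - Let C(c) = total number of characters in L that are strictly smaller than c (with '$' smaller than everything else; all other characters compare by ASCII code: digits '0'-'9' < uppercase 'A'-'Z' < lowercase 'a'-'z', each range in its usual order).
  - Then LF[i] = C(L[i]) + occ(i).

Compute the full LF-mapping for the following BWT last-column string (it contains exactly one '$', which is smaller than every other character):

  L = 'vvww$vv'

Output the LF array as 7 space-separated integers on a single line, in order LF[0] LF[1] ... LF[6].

Answer: 1 2 5 6 0 3 4

Derivation:
Char counts: '$':1, 'v':4, 'w':2
C (first-col start): C('$')=0, C('v')=1, C('w')=5
L[0]='v': occ=0, LF[0]=C('v')+0=1+0=1
L[1]='v': occ=1, LF[1]=C('v')+1=1+1=2
L[2]='w': occ=0, LF[2]=C('w')+0=5+0=5
L[3]='w': occ=1, LF[3]=C('w')+1=5+1=6
L[4]='$': occ=0, LF[4]=C('$')+0=0+0=0
L[5]='v': occ=2, LF[5]=C('v')+2=1+2=3
L[6]='v': occ=3, LF[6]=C('v')+3=1+3=4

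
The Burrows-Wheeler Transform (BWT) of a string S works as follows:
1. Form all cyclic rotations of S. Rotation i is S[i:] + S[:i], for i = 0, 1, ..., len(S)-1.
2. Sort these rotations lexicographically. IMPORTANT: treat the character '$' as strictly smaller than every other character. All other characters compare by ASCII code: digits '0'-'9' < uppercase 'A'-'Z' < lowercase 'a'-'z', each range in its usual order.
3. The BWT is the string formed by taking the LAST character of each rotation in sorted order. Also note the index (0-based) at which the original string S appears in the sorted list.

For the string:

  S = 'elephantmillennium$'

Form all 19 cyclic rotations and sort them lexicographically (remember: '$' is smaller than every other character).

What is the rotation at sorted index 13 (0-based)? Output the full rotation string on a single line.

Answer: nium$elephantmillen

Derivation:
All 19 rotations (rotation i = S[i:]+S[:i]):
  rot[0] = elephantmillennium$
  rot[1] = lephantmillennium$e
  rot[2] = ephantmillennium$el
  rot[3] = phantmillennium$ele
  rot[4] = hantmillennium$elep
  rot[5] = antmillennium$eleph
  rot[6] = ntmillennium$elepha
  rot[7] = tmillennium$elephan
  rot[8] = millennium$elephant
  rot[9] = illennium$elephantm
  rot[10] = llennium$elephantmi
  rot[11] = lennium$elephantmil
  rot[12] = ennium$elephantmill
  rot[13] = nnium$elephantmille
  rot[14] = nium$elephantmillen
  rot[15] = ium$elephantmillenn
  rot[16] = um$elephantmillenni
  rot[17] = m$elephantmillenniu
  rot[18] = $elephantmillennium
Sorted (with $ < everything):
  sorted[0] = $elephantmillennium
  sorted[1] = antmillennium$eleph
  sorted[2] = elephantmillennium$
  sorted[3] = ennium$elephantmill
  sorted[4] = ephantmillennium$el
  sorted[5] = hantmillennium$elep
  sorted[6] = illennium$elephantm
  sorted[7] = ium$elephantmillenn
  sorted[8] = lennium$elephantmil
  sorted[9] = lephantmillennium$e
  sorted[10] = llennium$elephantmi
  sorted[11] = m$elephantmillenniu
  sorted[12] = millennium$elephant
  sorted[13] = nium$elephantmillen
  sorted[14] = nnium$elephantmille
  sorted[15] = ntmillennium$elepha
  sorted[16] = phantmillennium$ele
  sorted[17] = tmillennium$elephan
  sorted[18] = um$elephantmillenni
sorted[13] = nium$elephantmillen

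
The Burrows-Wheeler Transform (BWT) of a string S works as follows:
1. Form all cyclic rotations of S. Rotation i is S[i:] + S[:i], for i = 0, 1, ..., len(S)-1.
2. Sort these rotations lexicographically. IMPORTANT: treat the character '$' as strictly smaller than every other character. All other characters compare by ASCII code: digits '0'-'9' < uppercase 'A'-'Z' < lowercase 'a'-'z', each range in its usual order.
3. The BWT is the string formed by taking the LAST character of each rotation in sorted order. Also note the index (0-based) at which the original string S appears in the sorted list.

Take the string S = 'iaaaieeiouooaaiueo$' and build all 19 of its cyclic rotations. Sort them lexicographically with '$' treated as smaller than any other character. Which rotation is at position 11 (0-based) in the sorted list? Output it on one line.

Answer: iouooaaiueo$iaaaiee

Derivation:
All 19 rotations (rotation i = S[i:]+S[:i]):
  rot[0] = iaaaieeiouooaaiueo$
  rot[1] = aaaieeiouooaaiueo$i
  rot[2] = aaieeiouooaaiueo$ia
  rot[3] = aieeiouooaaiueo$iaa
  rot[4] = ieeiouooaaiueo$iaaa
  rot[5] = eeiouooaaiueo$iaaai
  rot[6] = eiouooaaiueo$iaaaie
  rot[7] = iouooaaiueo$iaaaiee
  rot[8] = ouooaaiueo$iaaaieei
  rot[9] = uooaaiueo$iaaaieeio
  rot[10] = ooaaiueo$iaaaieeiou
  rot[11] = oaaiueo$iaaaieeiouo
  rot[12] = aaiueo$iaaaieeiouoo
  rot[13] = aiueo$iaaaieeiouooa
  rot[14] = iueo$iaaaieeiouooaa
  rot[15] = ueo$iaaaieeiouooaai
  rot[16] = eo$iaaaieeiouooaaiu
  rot[17] = o$iaaaieeiouooaaiue
  rot[18] = $iaaaieeiouooaaiueo
Sorted (with $ < everything):
  sorted[0] = $iaaaieeiouooaaiueo
  sorted[1] = aaaieeiouooaaiueo$i
  sorted[2] = aaieeiouooaaiueo$ia
  sorted[3] = aaiueo$iaaaieeiouoo
  sorted[4] = aieeiouooaaiueo$iaa
  sorted[5] = aiueo$iaaaieeiouooa
  sorted[6] = eeiouooaaiueo$iaaai
  sorted[7] = eiouooaaiueo$iaaaie
  sorted[8] = eo$iaaaieeiouooaaiu
  sorted[9] = iaaaieeiouooaaiueo$
  sorted[10] = ieeiouooaaiueo$iaaa
  sorted[11] = iouooaaiueo$iaaaiee
  sorted[12] = iueo$iaaaieeiouooaa
  sorted[13] = o$iaaaieeiouooaaiue
  sorted[14] = oaaiueo$iaaaieeiouo
  sorted[15] = ooaaiueo$iaaaieeiou
  sorted[16] = ouooaaiueo$iaaaieei
  sorted[17] = ueo$iaaaieeiouooaai
  sorted[18] = uooaaiueo$iaaaieeio
sorted[11] = iouooaaiueo$iaaaiee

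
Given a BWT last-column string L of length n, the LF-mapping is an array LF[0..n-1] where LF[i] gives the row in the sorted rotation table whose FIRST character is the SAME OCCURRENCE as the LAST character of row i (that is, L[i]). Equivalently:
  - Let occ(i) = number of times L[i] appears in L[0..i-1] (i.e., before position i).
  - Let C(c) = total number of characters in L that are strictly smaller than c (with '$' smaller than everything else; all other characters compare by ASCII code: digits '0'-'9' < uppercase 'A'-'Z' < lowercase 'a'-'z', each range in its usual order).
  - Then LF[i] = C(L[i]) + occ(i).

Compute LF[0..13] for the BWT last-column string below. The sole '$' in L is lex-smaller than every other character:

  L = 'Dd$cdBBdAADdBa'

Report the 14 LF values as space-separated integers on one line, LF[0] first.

Answer: 6 10 0 9 11 3 4 12 1 2 7 13 5 8

Derivation:
Char counts: '$':1, 'A':2, 'B':3, 'D':2, 'a':1, 'c':1, 'd':4
C (first-col start): C('$')=0, C('A')=1, C('B')=3, C('D')=6, C('a')=8, C('c')=9, C('d')=10
L[0]='D': occ=0, LF[0]=C('D')+0=6+0=6
L[1]='d': occ=0, LF[1]=C('d')+0=10+0=10
L[2]='$': occ=0, LF[2]=C('$')+0=0+0=0
L[3]='c': occ=0, LF[3]=C('c')+0=9+0=9
L[4]='d': occ=1, LF[4]=C('d')+1=10+1=11
L[5]='B': occ=0, LF[5]=C('B')+0=3+0=3
L[6]='B': occ=1, LF[6]=C('B')+1=3+1=4
L[7]='d': occ=2, LF[7]=C('d')+2=10+2=12
L[8]='A': occ=0, LF[8]=C('A')+0=1+0=1
L[9]='A': occ=1, LF[9]=C('A')+1=1+1=2
L[10]='D': occ=1, LF[10]=C('D')+1=6+1=7
L[11]='d': occ=3, LF[11]=C('d')+3=10+3=13
L[12]='B': occ=2, LF[12]=C('B')+2=3+2=5
L[13]='a': occ=0, LF[13]=C('a')+0=8+0=8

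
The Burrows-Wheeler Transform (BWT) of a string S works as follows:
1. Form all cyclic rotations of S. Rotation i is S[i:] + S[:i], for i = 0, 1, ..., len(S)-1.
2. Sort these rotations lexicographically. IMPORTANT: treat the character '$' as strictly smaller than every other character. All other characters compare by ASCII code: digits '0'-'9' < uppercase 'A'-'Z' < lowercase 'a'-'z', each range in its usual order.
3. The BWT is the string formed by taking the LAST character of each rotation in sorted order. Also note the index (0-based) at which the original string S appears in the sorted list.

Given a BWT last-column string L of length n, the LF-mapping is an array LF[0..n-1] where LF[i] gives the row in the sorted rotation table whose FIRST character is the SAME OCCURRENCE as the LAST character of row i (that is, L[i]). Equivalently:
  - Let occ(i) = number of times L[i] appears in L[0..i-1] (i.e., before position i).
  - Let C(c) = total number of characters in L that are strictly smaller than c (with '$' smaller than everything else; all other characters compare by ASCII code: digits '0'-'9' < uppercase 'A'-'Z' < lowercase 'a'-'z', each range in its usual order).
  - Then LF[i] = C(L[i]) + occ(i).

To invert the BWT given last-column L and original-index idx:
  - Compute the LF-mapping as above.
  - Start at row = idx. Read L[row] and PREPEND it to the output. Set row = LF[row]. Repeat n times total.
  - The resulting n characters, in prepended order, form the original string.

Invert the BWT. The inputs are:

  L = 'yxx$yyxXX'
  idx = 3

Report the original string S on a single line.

Answer: xXyxXyxy$

Derivation:
LF mapping: 6 3 4 0 7 8 5 1 2
Walk LF starting at row 3, prepending L[row]:
  step 1: row=3, L[3]='$', prepend. Next row=LF[3]=0
  step 2: row=0, L[0]='y', prepend. Next row=LF[0]=6
  step 3: row=6, L[6]='x', prepend. Next row=LF[6]=5
  step 4: row=5, L[5]='y', prepend. Next row=LF[5]=8
  step 5: row=8, L[8]='X', prepend. Next row=LF[8]=2
  step 6: row=2, L[2]='x', prepend. Next row=LF[2]=4
  step 7: row=4, L[4]='y', prepend. Next row=LF[4]=7
  step 8: row=7, L[7]='X', prepend. Next row=LF[7]=1
  step 9: row=1, L[1]='x', prepend. Next row=LF[1]=3
Reversed output: xXyxXyxy$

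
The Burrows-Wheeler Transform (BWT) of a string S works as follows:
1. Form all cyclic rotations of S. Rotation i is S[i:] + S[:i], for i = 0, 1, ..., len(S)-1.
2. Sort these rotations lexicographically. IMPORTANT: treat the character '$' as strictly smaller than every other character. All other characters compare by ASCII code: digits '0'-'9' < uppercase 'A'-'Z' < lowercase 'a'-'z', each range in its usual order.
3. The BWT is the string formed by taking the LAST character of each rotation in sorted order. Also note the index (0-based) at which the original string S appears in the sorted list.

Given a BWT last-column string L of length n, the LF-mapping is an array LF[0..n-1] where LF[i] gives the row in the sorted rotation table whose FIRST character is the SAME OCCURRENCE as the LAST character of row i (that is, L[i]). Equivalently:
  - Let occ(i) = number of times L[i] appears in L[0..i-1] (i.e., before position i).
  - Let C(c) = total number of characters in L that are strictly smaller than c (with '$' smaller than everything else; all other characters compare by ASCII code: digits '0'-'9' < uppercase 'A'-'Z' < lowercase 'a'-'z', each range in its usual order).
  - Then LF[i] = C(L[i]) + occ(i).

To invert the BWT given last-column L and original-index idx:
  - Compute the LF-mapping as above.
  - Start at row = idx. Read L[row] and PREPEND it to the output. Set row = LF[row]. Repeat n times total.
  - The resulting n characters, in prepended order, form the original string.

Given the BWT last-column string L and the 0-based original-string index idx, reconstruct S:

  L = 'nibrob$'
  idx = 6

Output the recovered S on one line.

Answer: ribbon$

Derivation:
LF mapping: 4 3 1 6 5 2 0
Walk LF starting at row 6, prepending L[row]:
  step 1: row=6, L[6]='$', prepend. Next row=LF[6]=0
  step 2: row=0, L[0]='n', prepend. Next row=LF[0]=4
  step 3: row=4, L[4]='o', prepend. Next row=LF[4]=5
  step 4: row=5, L[5]='b', prepend. Next row=LF[5]=2
  step 5: row=2, L[2]='b', prepend. Next row=LF[2]=1
  step 6: row=1, L[1]='i', prepend. Next row=LF[1]=3
  step 7: row=3, L[3]='r', prepend. Next row=LF[3]=6
Reversed output: ribbon$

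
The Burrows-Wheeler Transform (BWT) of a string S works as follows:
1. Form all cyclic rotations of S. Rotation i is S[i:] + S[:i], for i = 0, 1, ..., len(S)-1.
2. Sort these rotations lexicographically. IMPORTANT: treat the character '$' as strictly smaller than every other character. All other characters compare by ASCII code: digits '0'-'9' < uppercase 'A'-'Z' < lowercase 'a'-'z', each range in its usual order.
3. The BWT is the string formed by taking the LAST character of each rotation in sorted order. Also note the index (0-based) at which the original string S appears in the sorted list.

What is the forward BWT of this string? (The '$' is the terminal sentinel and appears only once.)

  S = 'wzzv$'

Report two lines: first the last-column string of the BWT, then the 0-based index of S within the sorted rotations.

All 5 rotations (rotation i = S[i:]+S[:i]):
  rot[0] = wzzv$
  rot[1] = zzv$w
  rot[2] = zv$wz
  rot[3] = v$wzz
  rot[4] = $wzzv
Sorted (with $ < everything):
  sorted[0] = $wzzv  (last char: 'v')
  sorted[1] = v$wzz  (last char: 'z')
  sorted[2] = wzzv$  (last char: '$')
  sorted[3] = zv$wz  (last char: 'z')
  sorted[4] = zzv$w  (last char: 'w')
Last column: vz$zw
Original string S is at sorted index 2

Answer: vz$zw
2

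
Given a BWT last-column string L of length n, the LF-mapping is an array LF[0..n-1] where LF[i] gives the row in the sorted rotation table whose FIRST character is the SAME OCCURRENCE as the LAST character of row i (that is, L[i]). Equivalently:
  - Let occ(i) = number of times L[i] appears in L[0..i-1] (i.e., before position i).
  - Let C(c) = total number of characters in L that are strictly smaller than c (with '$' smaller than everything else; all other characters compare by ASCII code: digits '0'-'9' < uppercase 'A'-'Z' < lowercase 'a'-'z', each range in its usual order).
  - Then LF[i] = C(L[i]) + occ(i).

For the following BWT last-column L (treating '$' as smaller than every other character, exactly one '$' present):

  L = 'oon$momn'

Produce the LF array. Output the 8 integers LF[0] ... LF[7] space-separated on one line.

Answer: 5 6 3 0 1 7 2 4

Derivation:
Char counts: '$':1, 'm':2, 'n':2, 'o':3
C (first-col start): C('$')=0, C('m')=1, C('n')=3, C('o')=5
L[0]='o': occ=0, LF[0]=C('o')+0=5+0=5
L[1]='o': occ=1, LF[1]=C('o')+1=5+1=6
L[2]='n': occ=0, LF[2]=C('n')+0=3+0=3
L[3]='$': occ=0, LF[3]=C('$')+0=0+0=0
L[4]='m': occ=0, LF[4]=C('m')+0=1+0=1
L[5]='o': occ=2, LF[5]=C('o')+2=5+2=7
L[6]='m': occ=1, LF[6]=C('m')+1=1+1=2
L[7]='n': occ=1, LF[7]=C('n')+1=3+1=4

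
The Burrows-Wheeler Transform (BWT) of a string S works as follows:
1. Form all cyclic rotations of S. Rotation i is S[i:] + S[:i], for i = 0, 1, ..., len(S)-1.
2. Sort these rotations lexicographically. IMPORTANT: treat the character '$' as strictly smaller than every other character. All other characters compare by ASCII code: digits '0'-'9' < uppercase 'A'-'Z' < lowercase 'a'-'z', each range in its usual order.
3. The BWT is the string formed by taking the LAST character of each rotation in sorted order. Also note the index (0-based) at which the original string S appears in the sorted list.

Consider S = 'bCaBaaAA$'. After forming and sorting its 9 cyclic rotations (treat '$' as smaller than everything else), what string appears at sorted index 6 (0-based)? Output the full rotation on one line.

All 9 rotations (rotation i = S[i:]+S[:i]):
  rot[0] = bCaBaaAA$
  rot[1] = CaBaaAA$b
  rot[2] = aBaaAA$bC
  rot[3] = BaaAA$bCa
  rot[4] = aaAA$bCaB
  rot[5] = aAA$bCaBa
  rot[6] = AA$bCaBaa
  rot[7] = A$bCaBaaA
  rot[8] = $bCaBaaAA
Sorted (with $ < everything):
  sorted[0] = $bCaBaaAA
  sorted[1] = A$bCaBaaA
  sorted[2] = AA$bCaBaa
  sorted[3] = BaaAA$bCa
  sorted[4] = CaBaaAA$b
  sorted[5] = aAA$bCaBa
  sorted[6] = aBaaAA$bC
  sorted[7] = aaAA$bCaB
  sorted[8] = bCaBaaAA$
sorted[6] = aBaaAA$bC

Answer: aBaaAA$bC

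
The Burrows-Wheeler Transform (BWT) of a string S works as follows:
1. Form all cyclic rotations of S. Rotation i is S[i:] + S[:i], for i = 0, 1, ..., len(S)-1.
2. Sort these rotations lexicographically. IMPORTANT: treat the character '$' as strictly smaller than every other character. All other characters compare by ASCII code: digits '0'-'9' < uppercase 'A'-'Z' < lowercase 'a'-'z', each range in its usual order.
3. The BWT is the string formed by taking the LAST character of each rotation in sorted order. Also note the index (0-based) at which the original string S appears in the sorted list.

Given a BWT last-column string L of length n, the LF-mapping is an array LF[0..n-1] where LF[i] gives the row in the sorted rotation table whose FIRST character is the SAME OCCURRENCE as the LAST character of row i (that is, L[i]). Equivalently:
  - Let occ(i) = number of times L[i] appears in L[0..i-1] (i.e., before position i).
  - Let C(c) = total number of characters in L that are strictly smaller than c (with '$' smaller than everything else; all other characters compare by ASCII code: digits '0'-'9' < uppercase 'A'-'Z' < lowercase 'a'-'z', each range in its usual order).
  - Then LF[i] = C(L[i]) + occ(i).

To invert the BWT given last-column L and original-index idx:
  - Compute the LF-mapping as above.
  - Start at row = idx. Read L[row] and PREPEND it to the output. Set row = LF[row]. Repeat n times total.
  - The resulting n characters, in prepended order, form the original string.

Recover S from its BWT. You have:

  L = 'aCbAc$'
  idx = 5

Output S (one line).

LF mapping: 3 2 4 1 5 0
Walk LF starting at row 5, prepending L[row]:
  step 1: row=5, L[5]='$', prepend. Next row=LF[5]=0
  step 2: row=0, L[0]='a', prepend. Next row=LF[0]=3
  step 3: row=3, L[3]='A', prepend. Next row=LF[3]=1
  step 4: row=1, L[1]='C', prepend. Next row=LF[1]=2
  step 5: row=2, L[2]='b', prepend. Next row=LF[2]=4
  step 6: row=4, L[4]='c', prepend. Next row=LF[4]=5
Reversed output: cbCAa$

Answer: cbCAa$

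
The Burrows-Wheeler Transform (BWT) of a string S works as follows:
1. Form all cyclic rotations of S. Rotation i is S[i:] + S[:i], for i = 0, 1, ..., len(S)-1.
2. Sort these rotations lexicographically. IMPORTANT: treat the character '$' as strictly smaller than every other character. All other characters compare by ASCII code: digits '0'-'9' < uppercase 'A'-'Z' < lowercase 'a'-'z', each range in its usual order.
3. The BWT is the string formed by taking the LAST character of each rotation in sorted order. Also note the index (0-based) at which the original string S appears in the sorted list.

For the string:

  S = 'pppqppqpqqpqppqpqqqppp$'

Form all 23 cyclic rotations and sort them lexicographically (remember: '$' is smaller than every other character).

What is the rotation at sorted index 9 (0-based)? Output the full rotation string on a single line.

All 23 rotations (rotation i = S[i:]+S[:i]):
  rot[0] = pppqppqpqqpqppqpqqqppp$
  rot[1] = ppqppqpqqpqppqpqqqppp$p
  rot[2] = pqppqpqqpqppqpqqqppp$pp
  rot[3] = qppqpqqpqppqpqqqppp$ppp
  rot[4] = ppqpqqpqppqpqqqppp$pppq
  rot[5] = pqpqqpqppqpqqqppp$pppqp
  rot[6] = qpqqpqppqpqqqppp$pppqpp
  rot[7] = pqqpqppqpqqqppp$pppqppq
  rot[8] = qqpqppqpqqqppp$pppqppqp
  rot[9] = qpqppqpqqqppp$pppqppqpq
  rot[10] = pqppqpqqqppp$pppqppqpqq
  rot[11] = qppqpqqqppp$pppqppqpqqp
  rot[12] = ppqpqqqppp$pppqppqpqqpq
  rot[13] = pqpqqqppp$pppqppqpqqpqp
  rot[14] = qpqqqppp$pppqppqpqqpqpp
  rot[15] = pqqqppp$pppqppqpqqpqppq
  rot[16] = qqqppp$pppqppqpqqpqppqp
  rot[17] = qqppp$pppqppqpqqpqppqpq
  rot[18] = qppp$pppqppqpqqpqppqpqq
  rot[19] = ppp$pppqppqpqqpqppqpqqq
  rot[20] = pp$pppqppqpqqpqppqpqqqp
  rot[21] = p$pppqppqpqqpqppqpqqqpp
  rot[22] = $pppqppqpqqpqppqpqqqppp
Sorted (with $ < everything):
  sorted[0] = $pppqppqpqqpqppqpqqqppp
  sorted[1] = p$pppqppqpqqpqppqpqqqpp
  sorted[2] = pp$pppqppqpqqpqppqpqqqp
  sorted[3] = ppp$pppqppqpqqpqppqpqqq
  sorted[4] = pppqppqpqqpqppqpqqqppp$
  sorted[5] = ppqppqpqqpqppqpqqqppp$p
  sorted[6] = ppqpqqpqppqpqqqppp$pppq
  sorted[7] = ppqpqqqppp$pppqppqpqqpq
  sorted[8] = pqppqpqqpqppqpqqqppp$pp
  sorted[9] = pqppqpqqqppp$pppqppqpqq
  sorted[10] = pqpqqpqppqpqqqppp$pppqp
  sorted[11] = pqpqqqppp$pppqppqpqqpqp
  sorted[12] = pqqpqppqpqqqppp$pppqppq
  sorted[13] = pqqqppp$pppqppqpqqpqppq
  sorted[14] = qppp$pppqppqpqqpqppqpqq
  sorted[15] = qppqpqqpqppqpqqqppp$ppp
  sorted[16] = qppqpqqqppp$pppqppqpqqp
  sorted[17] = qpqppqpqqqppp$pppqppqpq
  sorted[18] = qpqqpqppqpqqqppp$pppqpp
  sorted[19] = qpqqqppp$pppqppqpqqpqpp
  sorted[20] = qqppp$pppqppqpqqpqppqpq
  sorted[21] = qqpqppqpqqqppp$pppqppqp
  sorted[22] = qqqppp$pppqppqpqqpqppqp
sorted[9] = pqppqpqqqppp$pppqppqpqq

Answer: pqppqpqqqppp$pppqppqpqq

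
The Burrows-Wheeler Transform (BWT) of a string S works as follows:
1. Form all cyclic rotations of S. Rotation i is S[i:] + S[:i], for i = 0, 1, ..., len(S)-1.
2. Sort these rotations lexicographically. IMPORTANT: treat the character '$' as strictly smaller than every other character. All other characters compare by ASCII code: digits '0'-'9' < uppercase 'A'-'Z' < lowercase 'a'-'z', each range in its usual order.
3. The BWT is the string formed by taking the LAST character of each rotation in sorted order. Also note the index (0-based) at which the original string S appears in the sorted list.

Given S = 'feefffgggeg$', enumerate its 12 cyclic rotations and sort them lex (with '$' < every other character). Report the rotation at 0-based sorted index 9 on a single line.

Answer: geg$feefffgg

Derivation:
All 12 rotations (rotation i = S[i:]+S[:i]):
  rot[0] = feefffgggeg$
  rot[1] = eefffgggeg$f
  rot[2] = efffgggeg$fe
  rot[3] = fffgggeg$fee
  rot[4] = ffgggeg$feef
  rot[5] = fgggeg$feeff
  rot[6] = gggeg$feefff
  rot[7] = ggeg$feefffg
  rot[8] = geg$feefffgg
  rot[9] = eg$feefffggg
  rot[10] = g$feefffggge
  rot[11] = $feefffgggeg
Sorted (with $ < everything):
  sorted[0] = $feefffgggeg
  sorted[1] = eefffgggeg$f
  sorted[2] = efffgggeg$fe
  sorted[3] = eg$feefffggg
  sorted[4] = feefffgggeg$
  sorted[5] = fffgggeg$fee
  sorted[6] = ffgggeg$feef
  sorted[7] = fgggeg$feeff
  sorted[8] = g$feefffggge
  sorted[9] = geg$feefffgg
  sorted[10] = ggeg$feefffg
  sorted[11] = gggeg$feefff
sorted[9] = geg$feefffgg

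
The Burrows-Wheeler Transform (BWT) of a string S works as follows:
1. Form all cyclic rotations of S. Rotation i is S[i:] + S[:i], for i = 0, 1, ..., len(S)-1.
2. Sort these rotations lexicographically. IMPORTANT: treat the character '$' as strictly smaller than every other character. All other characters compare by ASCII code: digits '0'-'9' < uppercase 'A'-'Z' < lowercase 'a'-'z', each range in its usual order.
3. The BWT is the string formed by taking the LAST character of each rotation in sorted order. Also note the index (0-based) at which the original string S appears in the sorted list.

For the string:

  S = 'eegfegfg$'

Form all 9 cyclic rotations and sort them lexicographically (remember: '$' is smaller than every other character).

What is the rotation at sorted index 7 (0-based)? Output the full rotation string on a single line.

All 9 rotations (rotation i = S[i:]+S[:i]):
  rot[0] = eegfegfg$
  rot[1] = egfegfg$e
  rot[2] = gfegfg$ee
  rot[3] = fegfg$eeg
  rot[4] = egfg$eegf
  rot[5] = gfg$eegfe
  rot[6] = fg$eegfeg
  rot[7] = g$eegfegf
  rot[8] = $eegfegfg
Sorted (with $ < everything):
  sorted[0] = $eegfegfg
  sorted[1] = eegfegfg$
  sorted[2] = egfegfg$e
  sorted[3] = egfg$eegf
  sorted[4] = fegfg$eeg
  sorted[5] = fg$eegfeg
  sorted[6] = g$eegfegf
  sorted[7] = gfegfg$ee
  sorted[8] = gfg$eegfe
sorted[7] = gfegfg$ee

Answer: gfegfg$ee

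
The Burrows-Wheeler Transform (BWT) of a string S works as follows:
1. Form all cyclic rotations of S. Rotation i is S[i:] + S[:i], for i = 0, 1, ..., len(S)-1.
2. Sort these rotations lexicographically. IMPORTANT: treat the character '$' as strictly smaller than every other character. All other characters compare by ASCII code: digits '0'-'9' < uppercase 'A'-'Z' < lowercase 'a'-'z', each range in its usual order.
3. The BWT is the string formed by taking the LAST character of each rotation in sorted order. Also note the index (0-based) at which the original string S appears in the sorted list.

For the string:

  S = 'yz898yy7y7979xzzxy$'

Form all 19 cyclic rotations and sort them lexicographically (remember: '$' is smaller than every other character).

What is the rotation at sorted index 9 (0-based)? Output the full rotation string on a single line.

Answer: xy$yz898yy7y7979xzz

Derivation:
All 19 rotations (rotation i = S[i:]+S[:i]):
  rot[0] = yz898yy7y7979xzzxy$
  rot[1] = z898yy7y7979xzzxy$y
  rot[2] = 898yy7y7979xzzxy$yz
  rot[3] = 98yy7y7979xzzxy$yz8
  rot[4] = 8yy7y7979xzzxy$yz89
  rot[5] = yy7y7979xzzxy$yz898
  rot[6] = y7y7979xzzxy$yz898y
  rot[7] = 7y7979xzzxy$yz898yy
  rot[8] = y7979xzzxy$yz898yy7
  rot[9] = 7979xzzxy$yz898yy7y
  rot[10] = 979xzzxy$yz898yy7y7
  rot[11] = 79xzzxy$yz898yy7y79
  rot[12] = 9xzzxy$yz898yy7y797
  rot[13] = xzzxy$yz898yy7y7979
  rot[14] = zzxy$yz898yy7y7979x
  rot[15] = zxy$yz898yy7y7979xz
  rot[16] = xy$yz898yy7y7979xzz
  rot[17] = y$yz898yy7y7979xzzx
  rot[18] = $yz898yy7y7979xzzxy
Sorted (with $ < everything):
  sorted[0] = $yz898yy7y7979xzzxy
  sorted[1] = 7979xzzxy$yz898yy7y
  sorted[2] = 79xzzxy$yz898yy7y79
  sorted[3] = 7y7979xzzxy$yz898yy
  sorted[4] = 898yy7y7979xzzxy$yz
  sorted[5] = 8yy7y7979xzzxy$yz89
  sorted[6] = 979xzzxy$yz898yy7y7
  sorted[7] = 98yy7y7979xzzxy$yz8
  sorted[8] = 9xzzxy$yz898yy7y797
  sorted[9] = xy$yz898yy7y7979xzz
  sorted[10] = xzzxy$yz898yy7y7979
  sorted[11] = y$yz898yy7y7979xzzx
  sorted[12] = y7979xzzxy$yz898yy7
  sorted[13] = y7y7979xzzxy$yz898y
  sorted[14] = yy7y7979xzzxy$yz898
  sorted[15] = yz898yy7y7979xzzxy$
  sorted[16] = z898yy7y7979xzzxy$y
  sorted[17] = zxy$yz898yy7y7979xz
  sorted[18] = zzxy$yz898yy7y7979x
sorted[9] = xy$yz898yy7y7979xzz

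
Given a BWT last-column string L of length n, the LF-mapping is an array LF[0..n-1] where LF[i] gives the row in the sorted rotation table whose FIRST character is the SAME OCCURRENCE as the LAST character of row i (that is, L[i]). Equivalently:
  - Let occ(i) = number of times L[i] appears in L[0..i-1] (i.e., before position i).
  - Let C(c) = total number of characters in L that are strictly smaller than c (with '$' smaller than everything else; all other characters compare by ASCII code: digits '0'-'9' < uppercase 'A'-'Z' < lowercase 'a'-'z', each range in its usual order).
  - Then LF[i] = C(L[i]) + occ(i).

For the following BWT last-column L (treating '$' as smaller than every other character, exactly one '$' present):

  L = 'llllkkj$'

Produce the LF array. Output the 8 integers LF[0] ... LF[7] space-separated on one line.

Char counts: '$':1, 'j':1, 'k':2, 'l':4
C (first-col start): C('$')=0, C('j')=1, C('k')=2, C('l')=4
L[0]='l': occ=0, LF[0]=C('l')+0=4+0=4
L[1]='l': occ=1, LF[1]=C('l')+1=4+1=5
L[2]='l': occ=2, LF[2]=C('l')+2=4+2=6
L[3]='l': occ=3, LF[3]=C('l')+3=4+3=7
L[4]='k': occ=0, LF[4]=C('k')+0=2+0=2
L[5]='k': occ=1, LF[5]=C('k')+1=2+1=3
L[6]='j': occ=0, LF[6]=C('j')+0=1+0=1
L[7]='$': occ=0, LF[7]=C('$')+0=0+0=0

Answer: 4 5 6 7 2 3 1 0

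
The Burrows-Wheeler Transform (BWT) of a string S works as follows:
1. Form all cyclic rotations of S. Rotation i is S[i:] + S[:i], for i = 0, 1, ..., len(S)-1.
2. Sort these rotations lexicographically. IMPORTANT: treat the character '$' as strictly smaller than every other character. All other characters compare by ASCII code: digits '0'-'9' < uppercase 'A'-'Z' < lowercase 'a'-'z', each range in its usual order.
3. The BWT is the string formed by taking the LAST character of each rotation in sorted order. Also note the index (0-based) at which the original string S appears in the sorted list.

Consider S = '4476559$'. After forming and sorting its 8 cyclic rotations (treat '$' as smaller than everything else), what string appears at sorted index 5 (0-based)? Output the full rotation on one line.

Answer: 6559$447

Derivation:
All 8 rotations (rotation i = S[i:]+S[:i]):
  rot[0] = 4476559$
  rot[1] = 476559$4
  rot[2] = 76559$44
  rot[3] = 6559$447
  rot[4] = 559$4476
  rot[5] = 59$44765
  rot[6] = 9$447655
  rot[7] = $4476559
Sorted (with $ < everything):
  sorted[0] = $4476559
  sorted[1] = 4476559$
  sorted[2] = 476559$4
  sorted[3] = 559$4476
  sorted[4] = 59$44765
  sorted[5] = 6559$447
  sorted[6] = 76559$44
  sorted[7] = 9$447655
sorted[5] = 6559$447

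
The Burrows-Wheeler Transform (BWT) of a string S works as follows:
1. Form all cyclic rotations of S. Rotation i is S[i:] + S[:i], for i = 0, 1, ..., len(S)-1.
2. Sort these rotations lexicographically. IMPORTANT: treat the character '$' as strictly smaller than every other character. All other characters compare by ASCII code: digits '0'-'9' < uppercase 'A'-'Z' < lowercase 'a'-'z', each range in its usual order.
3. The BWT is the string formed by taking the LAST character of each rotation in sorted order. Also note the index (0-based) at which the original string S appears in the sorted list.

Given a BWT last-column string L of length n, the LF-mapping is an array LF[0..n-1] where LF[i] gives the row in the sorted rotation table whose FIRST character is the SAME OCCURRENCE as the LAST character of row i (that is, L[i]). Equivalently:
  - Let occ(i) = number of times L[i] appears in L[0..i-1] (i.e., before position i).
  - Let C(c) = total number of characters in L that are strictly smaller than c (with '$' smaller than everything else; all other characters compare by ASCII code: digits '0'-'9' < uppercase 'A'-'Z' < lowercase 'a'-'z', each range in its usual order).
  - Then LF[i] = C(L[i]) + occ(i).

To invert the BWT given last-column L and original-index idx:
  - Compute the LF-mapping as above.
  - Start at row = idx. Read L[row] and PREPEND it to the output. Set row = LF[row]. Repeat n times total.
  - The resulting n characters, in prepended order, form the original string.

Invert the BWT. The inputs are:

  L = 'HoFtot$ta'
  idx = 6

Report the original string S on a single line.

Answer: tattooFH$

Derivation:
LF mapping: 2 4 1 6 5 7 0 8 3
Walk LF starting at row 6, prepending L[row]:
  step 1: row=6, L[6]='$', prepend. Next row=LF[6]=0
  step 2: row=0, L[0]='H', prepend. Next row=LF[0]=2
  step 3: row=2, L[2]='F', prepend. Next row=LF[2]=1
  step 4: row=1, L[1]='o', prepend. Next row=LF[1]=4
  step 5: row=4, L[4]='o', prepend. Next row=LF[4]=5
  step 6: row=5, L[5]='t', prepend. Next row=LF[5]=7
  step 7: row=7, L[7]='t', prepend. Next row=LF[7]=8
  step 8: row=8, L[8]='a', prepend. Next row=LF[8]=3
  step 9: row=3, L[3]='t', prepend. Next row=LF[3]=6
Reversed output: tattooFH$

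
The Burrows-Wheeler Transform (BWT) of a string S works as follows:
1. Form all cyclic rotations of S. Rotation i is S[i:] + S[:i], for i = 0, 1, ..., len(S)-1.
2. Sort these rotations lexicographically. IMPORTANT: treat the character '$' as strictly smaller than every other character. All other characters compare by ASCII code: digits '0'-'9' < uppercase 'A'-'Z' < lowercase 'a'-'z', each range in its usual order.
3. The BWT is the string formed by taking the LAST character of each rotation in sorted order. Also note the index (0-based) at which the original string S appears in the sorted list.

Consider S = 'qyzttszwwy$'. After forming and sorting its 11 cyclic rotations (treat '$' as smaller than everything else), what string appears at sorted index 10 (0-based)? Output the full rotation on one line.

Answer: zwwy$qyztts

Derivation:
All 11 rotations (rotation i = S[i:]+S[:i]):
  rot[0] = qyzttszwwy$
  rot[1] = yzttszwwy$q
  rot[2] = zttszwwy$qy
  rot[3] = ttszwwy$qyz
  rot[4] = tszwwy$qyzt
  rot[5] = szwwy$qyztt
  rot[6] = zwwy$qyztts
  rot[7] = wwy$qyzttsz
  rot[8] = wy$qyzttszw
  rot[9] = y$qyzttszww
  rot[10] = $qyzttszwwy
Sorted (with $ < everything):
  sorted[0] = $qyzttszwwy
  sorted[1] = qyzttszwwy$
  sorted[2] = szwwy$qyztt
  sorted[3] = tszwwy$qyzt
  sorted[4] = ttszwwy$qyz
  sorted[5] = wwy$qyzttsz
  sorted[6] = wy$qyzttszw
  sorted[7] = y$qyzttszww
  sorted[8] = yzttszwwy$q
  sorted[9] = zttszwwy$qy
  sorted[10] = zwwy$qyztts
sorted[10] = zwwy$qyztts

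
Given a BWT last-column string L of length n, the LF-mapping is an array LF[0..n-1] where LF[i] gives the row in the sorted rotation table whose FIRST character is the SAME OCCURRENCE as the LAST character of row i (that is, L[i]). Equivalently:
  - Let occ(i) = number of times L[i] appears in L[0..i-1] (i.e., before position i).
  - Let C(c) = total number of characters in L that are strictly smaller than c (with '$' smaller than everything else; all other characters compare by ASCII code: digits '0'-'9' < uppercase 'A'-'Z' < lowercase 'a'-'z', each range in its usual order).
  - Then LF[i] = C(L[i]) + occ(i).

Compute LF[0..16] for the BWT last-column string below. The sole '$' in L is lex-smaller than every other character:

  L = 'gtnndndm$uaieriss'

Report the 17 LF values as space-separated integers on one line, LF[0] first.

Char counts: '$':1, 'a':1, 'd':2, 'e':1, 'g':1, 'i':2, 'm':1, 'n':3, 'r':1, 's':2, 't':1, 'u':1
C (first-col start): C('$')=0, C('a')=1, C('d')=2, C('e')=4, C('g')=5, C('i')=6, C('m')=8, C('n')=9, C('r')=12, C('s')=13, C('t')=15, C('u')=16
L[0]='g': occ=0, LF[0]=C('g')+0=5+0=5
L[1]='t': occ=0, LF[1]=C('t')+0=15+0=15
L[2]='n': occ=0, LF[2]=C('n')+0=9+0=9
L[3]='n': occ=1, LF[3]=C('n')+1=9+1=10
L[4]='d': occ=0, LF[4]=C('d')+0=2+0=2
L[5]='n': occ=2, LF[5]=C('n')+2=9+2=11
L[6]='d': occ=1, LF[6]=C('d')+1=2+1=3
L[7]='m': occ=0, LF[7]=C('m')+0=8+0=8
L[8]='$': occ=0, LF[8]=C('$')+0=0+0=0
L[9]='u': occ=0, LF[9]=C('u')+0=16+0=16
L[10]='a': occ=0, LF[10]=C('a')+0=1+0=1
L[11]='i': occ=0, LF[11]=C('i')+0=6+0=6
L[12]='e': occ=0, LF[12]=C('e')+0=4+0=4
L[13]='r': occ=0, LF[13]=C('r')+0=12+0=12
L[14]='i': occ=1, LF[14]=C('i')+1=6+1=7
L[15]='s': occ=0, LF[15]=C('s')+0=13+0=13
L[16]='s': occ=1, LF[16]=C('s')+1=13+1=14

Answer: 5 15 9 10 2 11 3 8 0 16 1 6 4 12 7 13 14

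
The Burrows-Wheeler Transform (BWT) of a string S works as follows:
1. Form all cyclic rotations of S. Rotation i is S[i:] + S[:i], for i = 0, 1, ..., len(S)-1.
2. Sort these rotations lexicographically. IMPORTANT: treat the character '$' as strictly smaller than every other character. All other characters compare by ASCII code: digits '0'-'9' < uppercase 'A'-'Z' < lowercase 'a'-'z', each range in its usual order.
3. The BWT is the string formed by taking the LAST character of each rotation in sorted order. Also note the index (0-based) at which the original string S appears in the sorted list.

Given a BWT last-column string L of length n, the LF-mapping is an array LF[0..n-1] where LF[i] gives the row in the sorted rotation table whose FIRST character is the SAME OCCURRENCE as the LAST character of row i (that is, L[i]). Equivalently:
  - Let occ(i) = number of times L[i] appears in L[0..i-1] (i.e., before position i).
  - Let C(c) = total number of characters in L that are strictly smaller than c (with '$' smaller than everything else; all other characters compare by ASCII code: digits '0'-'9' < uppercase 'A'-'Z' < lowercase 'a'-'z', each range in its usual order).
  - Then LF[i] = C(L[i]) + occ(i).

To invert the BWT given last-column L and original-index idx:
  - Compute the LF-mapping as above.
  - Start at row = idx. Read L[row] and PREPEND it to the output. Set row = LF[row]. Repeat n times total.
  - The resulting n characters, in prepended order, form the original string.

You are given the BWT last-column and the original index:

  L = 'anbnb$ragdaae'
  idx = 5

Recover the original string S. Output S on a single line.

Answer: badgerbanana$

Derivation:
LF mapping: 1 10 5 11 6 0 12 2 9 7 3 4 8
Walk LF starting at row 5, prepending L[row]:
  step 1: row=5, L[5]='$', prepend. Next row=LF[5]=0
  step 2: row=0, L[0]='a', prepend. Next row=LF[0]=1
  step 3: row=1, L[1]='n', prepend. Next row=LF[1]=10
  step 4: row=10, L[10]='a', prepend. Next row=LF[10]=3
  step 5: row=3, L[3]='n', prepend. Next row=LF[3]=11
  step 6: row=11, L[11]='a', prepend. Next row=LF[11]=4
  step 7: row=4, L[4]='b', prepend. Next row=LF[4]=6
  step 8: row=6, L[6]='r', prepend. Next row=LF[6]=12
  step 9: row=12, L[12]='e', prepend. Next row=LF[12]=8
  step 10: row=8, L[8]='g', prepend. Next row=LF[8]=9
  step 11: row=9, L[9]='d', prepend. Next row=LF[9]=7
  step 12: row=7, L[7]='a', prepend. Next row=LF[7]=2
  step 13: row=2, L[2]='b', prepend. Next row=LF[2]=5
Reversed output: badgerbanana$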